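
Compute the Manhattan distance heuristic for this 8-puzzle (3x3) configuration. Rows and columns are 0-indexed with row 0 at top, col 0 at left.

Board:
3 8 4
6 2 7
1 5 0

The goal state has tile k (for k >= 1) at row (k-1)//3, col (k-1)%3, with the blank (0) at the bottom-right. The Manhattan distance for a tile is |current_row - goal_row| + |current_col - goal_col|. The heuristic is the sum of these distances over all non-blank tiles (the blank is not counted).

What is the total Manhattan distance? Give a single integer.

Answer: 16

Derivation:
Tile 3: at (0,0), goal (0,2), distance |0-0|+|0-2| = 2
Tile 8: at (0,1), goal (2,1), distance |0-2|+|1-1| = 2
Tile 4: at (0,2), goal (1,0), distance |0-1|+|2-0| = 3
Tile 6: at (1,0), goal (1,2), distance |1-1|+|0-2| = 2
Tile 2: at (1,1), goal (0,1), distance |1-0|+|1-1| = 1
Tile 7: at (1,2), goal (2,0), distance |1-2|+|2-0| = 3
Tile 1: at (2,0), goal (0,0), distance |2-0|+|0-0| = 2
Tile 5: at (2,1), goal (1,1), distance |2-1|+|1-1| = 1
Sum: 2 + 2 + 3 + 2 + 1 + 3 + 2 + 1 = 16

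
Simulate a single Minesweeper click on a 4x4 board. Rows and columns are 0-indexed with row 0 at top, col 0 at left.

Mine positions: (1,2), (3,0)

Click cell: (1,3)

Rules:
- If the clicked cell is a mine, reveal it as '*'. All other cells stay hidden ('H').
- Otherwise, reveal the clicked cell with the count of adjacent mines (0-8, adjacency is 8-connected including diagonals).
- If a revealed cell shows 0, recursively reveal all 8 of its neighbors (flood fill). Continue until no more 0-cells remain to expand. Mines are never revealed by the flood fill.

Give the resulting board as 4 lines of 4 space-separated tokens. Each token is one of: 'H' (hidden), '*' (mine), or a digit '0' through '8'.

H H H H
H H H 1
H H H H
H H H H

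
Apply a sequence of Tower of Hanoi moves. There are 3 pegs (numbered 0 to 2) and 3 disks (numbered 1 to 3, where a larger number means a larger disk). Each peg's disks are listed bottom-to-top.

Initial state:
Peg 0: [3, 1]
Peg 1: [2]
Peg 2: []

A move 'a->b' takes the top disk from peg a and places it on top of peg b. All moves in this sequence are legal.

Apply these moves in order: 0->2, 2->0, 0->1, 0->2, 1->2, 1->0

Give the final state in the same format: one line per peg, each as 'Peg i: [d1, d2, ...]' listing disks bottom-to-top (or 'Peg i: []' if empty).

Answer: Peg 0: [2]
Peg 1: []
Peg 2: [3, 1]

Derivation:
After move 1 (0->2):
Peg 0: [3]
Peg 1: [2]
Peg 2: [1]

After move 2 (2->0):
Peg 0: [3, 1]
Peg 1: [2]
Peg 2: []

After move 3 (0->1):
Peg 0: [3]
Peg 1: [2, 1]
Peg 2: []

After move 4 (0->2):
Peg 0: []
Peg 1: [2, 1]
Peg 2: [3]

After move 5 (1->2):
Peg 0: []
Peg 1: [2]
Peg 2: [3, 1]

After move 6 (1->0):
Peg 0: [2]
Peg 1: []
Peg 2: [3, 1]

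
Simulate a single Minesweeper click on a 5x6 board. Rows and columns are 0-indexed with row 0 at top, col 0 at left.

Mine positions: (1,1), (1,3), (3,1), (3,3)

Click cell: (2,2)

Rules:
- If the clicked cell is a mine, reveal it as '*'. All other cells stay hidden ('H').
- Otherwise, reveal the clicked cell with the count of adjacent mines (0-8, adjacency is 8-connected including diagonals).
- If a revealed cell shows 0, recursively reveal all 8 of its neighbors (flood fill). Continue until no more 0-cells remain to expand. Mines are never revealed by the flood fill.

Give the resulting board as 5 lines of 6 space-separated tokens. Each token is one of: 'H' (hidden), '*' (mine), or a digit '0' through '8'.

H H H H H H
H H H H H H
H H 4 H H H
H H H H H H
H H H H H H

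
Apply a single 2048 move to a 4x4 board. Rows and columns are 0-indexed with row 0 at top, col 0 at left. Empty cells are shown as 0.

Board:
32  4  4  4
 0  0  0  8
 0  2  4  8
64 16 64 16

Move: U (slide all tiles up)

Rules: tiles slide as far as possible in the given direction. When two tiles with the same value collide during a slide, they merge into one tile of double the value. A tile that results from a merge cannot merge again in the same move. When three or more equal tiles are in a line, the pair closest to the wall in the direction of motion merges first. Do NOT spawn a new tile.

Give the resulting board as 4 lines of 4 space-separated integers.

Slide up:
col 0: [32, 0, 0, 64] -> [32, 64, 0, 0]
col 1: [4, 0, 2, 16] -> [4, 2, 16, 0]
col 2: [4, 0, 4, 64] -> [8, 64, 0, 0]
col 3: [4, 8, 8, 16] -> [4, 16, 16, 0]

Answer: 32  4  8  4
64  2 64 16
 0 16  0 16
 0  0  0  0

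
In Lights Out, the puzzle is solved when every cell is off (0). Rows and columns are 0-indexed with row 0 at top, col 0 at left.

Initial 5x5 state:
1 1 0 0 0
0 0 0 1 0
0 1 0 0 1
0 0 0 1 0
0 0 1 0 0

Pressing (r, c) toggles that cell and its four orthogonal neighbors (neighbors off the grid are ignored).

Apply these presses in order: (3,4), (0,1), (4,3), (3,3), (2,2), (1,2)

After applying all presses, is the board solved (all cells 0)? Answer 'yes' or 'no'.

After press 1 at (3,4):
1 1 0 0 0
0 0 0 1 0
0 1 0 0 0
0 0 0 0 1
0 0 1 0 1

After press 2 at (0,1):
0 0 1 0 0
0 1 0 1 0
0 1 0 0 0
0 0 0 0 1
0 0 1 0 1

After press 3 at (4,3):
0 0 1 0 0
0 1 0 1 0
0 1 0 0 0
0 0 0 1 1
0 0 0 1 0

After press 4 at (3,3):
0 0 1 0 0
0 1 0 1 0
0 1 0 1 0
0 0 1 0 0
0 0 0 0 0

After press 5 at (2,2):
0 0 1 0 0
0 1 1 1 0
0 0 1 0 0
0 0 0 0 0
0 0 0 0 0

After press 6 at (1,2):
0 0 0 0 0
0 0 0 0 0
0 0 0 0 0
0 0 0 0 0
0 0 0 0 0

Lights still on: 0

Answer: yes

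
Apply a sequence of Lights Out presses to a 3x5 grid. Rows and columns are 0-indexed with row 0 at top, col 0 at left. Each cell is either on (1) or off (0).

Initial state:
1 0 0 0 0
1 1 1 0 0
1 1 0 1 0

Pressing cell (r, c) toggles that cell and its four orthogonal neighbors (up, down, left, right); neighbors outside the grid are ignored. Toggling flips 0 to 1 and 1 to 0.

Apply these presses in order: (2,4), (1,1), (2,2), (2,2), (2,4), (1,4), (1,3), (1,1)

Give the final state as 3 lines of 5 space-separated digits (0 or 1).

Answer: 1 0 0 1 1
1 1 0 0 0
1 1 0 0 1

Derivation:
After press 1 at (2,4):
1 0 0 0 0
1 1 1 0 1
1 1 0 0 1

After press 2 at (1,1):
1 1 0 0 0
0 0 0 0 1
1 0 0 0 1

After press 3 at (2,2):
1 1 0 0 0
0 0 1 0 1
1 1 1 1 1

After press 4 at (2,2):
1 1 0 0 0
0 0 0 0 1
1 0 0 0 1

After press 5 at (2,4):
1 1 0 0 0
0 0 0 0 0
1 0 0 1 0

After press 6 at (1,4):
1 1 0 0 1
0 0 0 1 1
1 0 0 1 1

After press 7 at (1,3):
1 1 0 1 1
0 0 1 0 0
1 0 0 0 1

After press 8 at (1,1):
1 0 0 1 1
1 1 0 0 0
1 1 0 0 1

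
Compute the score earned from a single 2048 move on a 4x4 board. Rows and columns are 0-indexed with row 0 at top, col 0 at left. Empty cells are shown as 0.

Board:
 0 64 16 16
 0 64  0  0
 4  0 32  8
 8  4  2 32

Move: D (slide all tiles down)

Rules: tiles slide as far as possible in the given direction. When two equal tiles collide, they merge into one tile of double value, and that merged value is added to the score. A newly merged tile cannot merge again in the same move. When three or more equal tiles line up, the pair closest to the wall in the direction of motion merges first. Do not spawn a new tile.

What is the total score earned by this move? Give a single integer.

Answer: 128

Derivation:
Slide down:
col 0: [0, 0, 4, 8] -> [0, 0, 4, 8]  score +0 (running 0)
col 1: [64, 64, 0, 4] -> [0, 0, 128, 4]  score +128 (running 128)
col 2: [16, 0, 32, 2] -> [0, 16, 32, 2]  score +0 (running 128)
col 3: [16, 0, 8, 32] -> [0, 16, 8, 32]  score +0 (running 128)
Board after move:
  0   0   0   0
  0   0  16  16
  4 128  32   8
  8   4   2  32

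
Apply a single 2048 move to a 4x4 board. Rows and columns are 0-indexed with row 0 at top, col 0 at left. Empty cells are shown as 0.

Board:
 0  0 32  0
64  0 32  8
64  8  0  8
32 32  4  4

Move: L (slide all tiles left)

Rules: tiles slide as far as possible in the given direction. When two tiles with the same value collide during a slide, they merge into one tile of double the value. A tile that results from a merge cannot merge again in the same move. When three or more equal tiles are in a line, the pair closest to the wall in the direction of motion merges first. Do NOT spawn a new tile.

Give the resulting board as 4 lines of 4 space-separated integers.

Answer: 32  0  0  0
64 32  8  0
64 16  0  0
64  8  0  0

Derivation:
Slide left:
row 0: [0, 0, 32, 0] -> [32, 0, 0, 0]
row 1: [64, 0, 32, 8] -> [64, 32, 8, 0]
row 2: [64, 8, 0, 8] -> [64, 16, 0, 0]
row 3: [32, 32, 4, 4] -> [64, 8, 0, 0]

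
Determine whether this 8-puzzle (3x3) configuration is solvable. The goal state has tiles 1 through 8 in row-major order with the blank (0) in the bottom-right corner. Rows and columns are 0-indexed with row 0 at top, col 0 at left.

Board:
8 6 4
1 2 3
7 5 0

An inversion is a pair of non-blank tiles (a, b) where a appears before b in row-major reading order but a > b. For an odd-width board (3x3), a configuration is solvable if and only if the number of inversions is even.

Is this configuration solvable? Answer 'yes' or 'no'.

Answer: yes

Derivation:
Inversions (pairs i<j in row-major order where tile[i] > tile[j] > 0): 16
16 is even, so the puzzle is solvable.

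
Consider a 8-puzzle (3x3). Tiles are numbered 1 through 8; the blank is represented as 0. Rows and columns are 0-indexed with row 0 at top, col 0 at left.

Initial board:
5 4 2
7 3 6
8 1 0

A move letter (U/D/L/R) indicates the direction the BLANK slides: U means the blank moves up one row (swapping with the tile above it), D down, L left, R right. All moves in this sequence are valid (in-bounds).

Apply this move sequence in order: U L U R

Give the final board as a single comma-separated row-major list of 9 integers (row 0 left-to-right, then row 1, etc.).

Answer: 5, 2, 0, 7, 4, 3, 8, 1, 6

Derivation:
After move 1 (U):
5 4 2
7 3 0
8 1 6

After move 2 (L):
5 4 2
7 0 3
8 1 6

After move 3 (U):
5 0 2
7 4 3
8 1 6

After move 4 (R):
5 2 0
7 4 3
8 1 6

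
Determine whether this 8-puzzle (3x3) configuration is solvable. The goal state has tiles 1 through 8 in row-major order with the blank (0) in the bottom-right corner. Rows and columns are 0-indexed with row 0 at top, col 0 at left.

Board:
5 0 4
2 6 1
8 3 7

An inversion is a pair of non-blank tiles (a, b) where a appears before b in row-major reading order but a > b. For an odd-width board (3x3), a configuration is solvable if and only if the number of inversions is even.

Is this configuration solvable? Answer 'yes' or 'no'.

Answer: yes

Derivation:
Inversions (pairs i<j in row-major order where tile[i] > tile[j] > 0): 12
12 is even, so the puzzle is solvable.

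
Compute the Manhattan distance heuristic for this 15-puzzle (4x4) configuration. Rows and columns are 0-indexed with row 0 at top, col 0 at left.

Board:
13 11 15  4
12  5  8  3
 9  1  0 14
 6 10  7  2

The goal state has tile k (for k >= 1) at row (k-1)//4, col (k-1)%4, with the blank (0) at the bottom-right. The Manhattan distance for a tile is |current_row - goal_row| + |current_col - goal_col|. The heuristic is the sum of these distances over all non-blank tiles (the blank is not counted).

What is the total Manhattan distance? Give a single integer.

Answer: 34

Derivation:
Tile 13: at (0,0), goal (3,0), distance |0-3|+|0-0| = 3
Tile 11: at (0,1), goal (2,2), distance |0-2|+|1-2| = 3
Tile 15: at (0,2), goal (3,2), distance |0-3|+|2-2| = 3
Tile 4: at (0,3), goal (0,3), distance |0-0|+|3-3| = 0
Tile 12: at (1,0), goal (2,3), distance |1-2|+|0-3| = 4
Tile 5: at (1,1), goal (1,0), distance |1-1|+|1-0| = 1
Tile 8: at (1,2), goal (1,3), distance |1-1|+|2-3| = 1
Tile 3: at (1,3), goal (0,2), distance |1-0|+|3-2| = 2
Tile 9: at (2,0), goal (2,0), distance |2-2|+|0-0| = 0
Tile 1: at (2,1), goal (0,0), distance |2-0|+|1-0| = 3
Tile 14: at (2,3), goal (3,1), distance |2-3|+|3-1| = 3
Tile 6: at (3,0), goal (1,1), distance |3-1|+|0-1| = 3
Tile 10: at (3,1), goal (2,1), distance |3-2|+|1-1| = 1
Tile 7: at (3,2), goal (1,2), distance |3-1|+|2-2| = 2
Tile 2: at (3,3), goal (0,1), distance |3-0|+|3-1| = 5
Sum: 3 + 3 + 3 + 0 + 4 + 1 + 1 + 2 + 0 + 3 + 3 + 3 + 1 + 2 + 5 = 34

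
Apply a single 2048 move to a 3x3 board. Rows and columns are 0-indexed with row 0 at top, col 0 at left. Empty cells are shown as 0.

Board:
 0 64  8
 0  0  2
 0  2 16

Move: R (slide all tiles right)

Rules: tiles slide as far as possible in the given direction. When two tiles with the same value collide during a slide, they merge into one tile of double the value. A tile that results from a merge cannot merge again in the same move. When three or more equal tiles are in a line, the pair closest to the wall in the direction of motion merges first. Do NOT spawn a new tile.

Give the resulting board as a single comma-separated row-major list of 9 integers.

Answer: 0, 64, 8, 0, 0, 2, 0, 2, 16

Derivation:
Slide right:
row 0: [0, 64, 8] -> [0, 64, 8]
row 1: [0, 0, 2] -> [0, 0, 2]
row 2: [0, 2, 16] -> [0, 2, 16]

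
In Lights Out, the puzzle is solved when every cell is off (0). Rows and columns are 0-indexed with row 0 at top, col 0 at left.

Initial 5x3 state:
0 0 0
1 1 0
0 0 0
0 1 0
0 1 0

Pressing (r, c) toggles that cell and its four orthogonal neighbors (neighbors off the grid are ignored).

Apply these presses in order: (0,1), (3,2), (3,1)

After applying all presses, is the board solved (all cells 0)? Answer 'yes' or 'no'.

Answer: no

Derivation:
After press 1 at (0,1):
1 1 1
1 0 0
0 0 0
0 1 0
0 1 0

After press 2 at (3,2):
1 1 1
1 0 0
0 0 1
0 0 1
0 1 1

After press 3 at (3,1):
1 1 1
1 0 0
0 1 1
1 1 0
0 0 1

Lights still on: 9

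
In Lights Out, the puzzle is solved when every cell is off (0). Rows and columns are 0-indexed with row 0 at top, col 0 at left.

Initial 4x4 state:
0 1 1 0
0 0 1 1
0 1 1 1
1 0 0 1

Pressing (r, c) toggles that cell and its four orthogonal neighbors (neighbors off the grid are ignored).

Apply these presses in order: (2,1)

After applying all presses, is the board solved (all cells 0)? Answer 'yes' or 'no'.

After press 1 at (2,1):
0 1 1 0
0 1 1 1
1 0 0 1
1 1 0 1

Lights still on: 10

Answer: no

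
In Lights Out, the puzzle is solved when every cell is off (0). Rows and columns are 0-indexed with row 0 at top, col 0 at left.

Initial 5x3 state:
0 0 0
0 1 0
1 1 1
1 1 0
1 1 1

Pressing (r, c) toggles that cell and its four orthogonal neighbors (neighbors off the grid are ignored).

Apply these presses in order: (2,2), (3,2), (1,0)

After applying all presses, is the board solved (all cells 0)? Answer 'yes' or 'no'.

After press 1 at (2,2):
0 0 0
0 1 1
1 0 0
1 1 1
1 1 1

After press 2 at (3,2):
0 0 0
0 1 1
1 0 1
1 0 0
1 1 0

After press 3 at (1,0):
1 0 0
1 0 1
0 0 1
1 0 0
1 1 0

Lights still on: 7

Answer: no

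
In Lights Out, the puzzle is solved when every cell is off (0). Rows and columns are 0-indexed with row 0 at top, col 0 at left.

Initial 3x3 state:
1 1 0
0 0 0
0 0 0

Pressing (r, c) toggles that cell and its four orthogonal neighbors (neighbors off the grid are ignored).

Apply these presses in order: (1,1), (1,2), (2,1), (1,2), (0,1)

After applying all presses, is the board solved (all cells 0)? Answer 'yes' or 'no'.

After press 1 at (1,1):
1 0 0
1 1 1
0 1 0

After press 2 at (1,2):
1 0 1
1 0 0
0 1 1

After press 3 at (2,1):
1 0 1
1 1 0
1 0 0

After press 4 at (1,2):
1 0 0
1 0 1
1 0 1

After press 5 at (0,1):
0 1 1
1 1 1
1 0 1

Lights still on: 7

Answer: no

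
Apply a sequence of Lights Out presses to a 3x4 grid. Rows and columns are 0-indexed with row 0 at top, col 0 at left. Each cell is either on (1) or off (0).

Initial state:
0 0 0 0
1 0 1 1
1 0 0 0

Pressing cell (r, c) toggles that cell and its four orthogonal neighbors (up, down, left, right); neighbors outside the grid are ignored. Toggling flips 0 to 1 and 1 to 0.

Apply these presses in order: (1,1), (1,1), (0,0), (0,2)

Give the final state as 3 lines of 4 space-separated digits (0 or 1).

After press 1 at (1,1):
0 1 0 0
0 1 0 1
1 1 0 0

After press 2 at (1,1):
0 0 0 0
1 0 1 1
1 0 0 0

After press 3 at (0,0):
1 1 0 0
0 0 1 1
1 0 0 0

After press 4 at (0,2):
1 0 1 1
0 0 0 1
1 0 0 0

Answer: 1 0 1 1
0 0 0 1
1 0 0 0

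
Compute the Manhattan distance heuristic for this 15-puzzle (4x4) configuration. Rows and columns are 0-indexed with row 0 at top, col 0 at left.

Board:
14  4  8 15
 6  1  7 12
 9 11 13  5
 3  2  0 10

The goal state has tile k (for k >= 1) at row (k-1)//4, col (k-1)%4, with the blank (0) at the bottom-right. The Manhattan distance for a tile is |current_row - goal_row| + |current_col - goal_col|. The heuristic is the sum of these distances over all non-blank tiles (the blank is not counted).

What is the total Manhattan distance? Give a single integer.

Answer: 35

Derivation:
Tile 14: (0,0)->(3,1) = 4
Tile 4: (0,1)->(0,3) = 2
Tile 8: (0,2)->(1,3) = 2
Tile 15: (0,3)->(3,2) = 4
Tile 6: (1,0)->(1,1) = 1
Tile 1: (1,1)->(0,0) = 2
Tile 7: (1,2)->(1,2) = 0
Tile 12: (1,3)->(2,3) = 1
Tile 9: (2,0)->(2,0) = 0
Tile 11: (2,1)->(2,2) = 1
Tile 13: (2,2)->(3,0) = 3
Tile 5: (2,3)->(1,0) = 4
Tile 3: (3,0)->(0,2) = 5
Tile 2: (3,1)->(0,1) = 3
Tile 10: (3,3)->(2,1) = 3
Sum: 4 + 2 + 2 + 4 + 1 + 2 + 0 + 1 + 0 + 1 + 3 + 4 + 5 + 3 + 3 = 35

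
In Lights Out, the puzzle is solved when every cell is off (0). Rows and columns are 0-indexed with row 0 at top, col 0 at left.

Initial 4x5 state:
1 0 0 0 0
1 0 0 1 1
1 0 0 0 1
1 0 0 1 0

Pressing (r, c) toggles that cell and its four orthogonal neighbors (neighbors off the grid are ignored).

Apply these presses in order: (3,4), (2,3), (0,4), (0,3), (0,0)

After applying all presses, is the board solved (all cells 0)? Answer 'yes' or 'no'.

Answer: no

Derivation:
After press 1 at (3,4):
1 0 0 0 0
1 0 0 1 1
1 0 0 0 0
1 0 0 0 1

After press 2 at (2,3):
1 0 0 0 0
1 0 0 0 1
1 0 1 1 1
1 0 0 1 1

After press 3 at (0,4):
1 0 0 1 1
1 0 0 0 0
1 0 1 1 1
1 0 0 1 1

After press 4 at (0,3):
1 0 1 0 0
1 0 0 1 0
1 0 1 1 1
1 0 0 1 1

After press 5 at (0,0):
0 1 1 0 0
0 0 0 1 0
1 0 1 1 1
1 0 0 1 1

Lights still on: 10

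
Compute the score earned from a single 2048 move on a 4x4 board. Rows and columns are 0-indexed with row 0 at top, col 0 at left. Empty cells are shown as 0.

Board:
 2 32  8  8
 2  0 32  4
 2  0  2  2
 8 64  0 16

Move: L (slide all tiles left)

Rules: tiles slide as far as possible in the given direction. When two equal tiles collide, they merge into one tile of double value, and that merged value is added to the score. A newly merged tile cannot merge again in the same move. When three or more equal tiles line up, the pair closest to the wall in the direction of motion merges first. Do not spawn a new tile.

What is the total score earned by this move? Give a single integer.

Slide left:
row 0: [2, 32, 8, 8] -> [2, 32, 16, 0]  score +16 (running 16)
row 1: [2, 0, 32, 4] -> [2, 32, 4, 0]  score +0 (running 16)
row 2: [2, 0, 2, 2] -> [4, 2, 0, 0]  score +4 (running 20)
row 3: [8, 64, 0, 16] -> [8, 64, 16, 0]  score +0 (running 20)
Board after move:
 2 32 16  0
 2 32  4  0
 4  2  0  0
 8 64 16  0

Answer: 20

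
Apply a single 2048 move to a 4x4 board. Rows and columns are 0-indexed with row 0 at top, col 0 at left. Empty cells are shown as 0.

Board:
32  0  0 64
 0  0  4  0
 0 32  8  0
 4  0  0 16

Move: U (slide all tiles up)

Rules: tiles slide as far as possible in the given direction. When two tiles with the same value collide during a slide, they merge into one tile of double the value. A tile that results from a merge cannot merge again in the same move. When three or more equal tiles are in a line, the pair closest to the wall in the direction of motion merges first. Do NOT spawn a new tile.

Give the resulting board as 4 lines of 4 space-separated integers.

Slide up:
col 0: [32, 0, 0, 4] -> [32, 4, 0, 0]
col 1: [0, 0, 32, 0] -> [32, 0, 0, 0]
col 2: [0, 4, 8, 0] -> [4, 8, 0, 0]
col 3: [64, 0, 0, 16] -> [64, 16, 0, 0]

Answer: 32 32  4 64
 4  0  8 16
 0  0  0  0
 0  0  0  0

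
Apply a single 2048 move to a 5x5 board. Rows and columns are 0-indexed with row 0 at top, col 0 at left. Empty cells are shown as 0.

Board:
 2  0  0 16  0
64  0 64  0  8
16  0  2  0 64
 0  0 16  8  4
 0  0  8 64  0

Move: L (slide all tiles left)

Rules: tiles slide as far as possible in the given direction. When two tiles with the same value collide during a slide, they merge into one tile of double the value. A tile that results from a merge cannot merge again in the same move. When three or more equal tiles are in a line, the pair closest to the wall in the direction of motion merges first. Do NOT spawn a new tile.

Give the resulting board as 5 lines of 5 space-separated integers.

Answer:   2  16   0   0   0
128   8   0   0   0
 16   2  64   0   0
 16   8   4   0   0
  8  64   0   0   0

Derivation:
Slide left:
row 0: [2, 0, 0, 16, 0] -> [2, 16, 0, 0, 0]
row 1: [64, 0, 64, 0, 8] -> [128, 8, 0, 0, 0]
row 2: [16, 0, 2, 0, 64] -> [16, 2, 64, 0, 0]
row 3: [0, 0, 16, 8, 4] -> [16, 8, 4, 0, 0]
row 4: [0, 0, 8, 64, 0] -> [8, 64, 0, 0, 0]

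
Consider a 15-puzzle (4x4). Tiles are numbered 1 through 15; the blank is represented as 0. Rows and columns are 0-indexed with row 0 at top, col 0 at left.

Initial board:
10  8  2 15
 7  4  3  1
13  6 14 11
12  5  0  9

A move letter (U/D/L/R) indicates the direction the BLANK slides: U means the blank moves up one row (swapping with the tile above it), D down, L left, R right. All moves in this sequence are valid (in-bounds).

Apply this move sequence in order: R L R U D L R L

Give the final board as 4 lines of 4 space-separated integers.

After move 1 (R):
10  8  2 15
 7  4  3  1
13  6 14 11
12  5  9  0

After move 2 (L):
10  8  2 15
 7  4  3  1
13  6 14 11
12  5  0  9

After move 3 (R):
10  8  2 15
 7  4  3  1
13  6 14 11
12  5  9  0

After move 4 (U):
10  8  2 15
 7  4  3  1
13  6 14  0
12  5  9 11

After move 5 (D):
10  8  2 15
 7  4  3  1
13  6 14 11
12  5  9  0

After move 6 (L):
10  8  2 15
 7  4  3  1
13  6 14 11
12  5  0  9

After move 7 (R):
10  8  2 15
 7  4  3  1
13  6 14 11
12  5  9  0

After move 8 (L):
10  8  2 15
 7  4  3  1
13  6 14 11
12  5  0  9

Answer: 10  8  2 15
 7  4  3  1
13  6 14 11
12  5  0  9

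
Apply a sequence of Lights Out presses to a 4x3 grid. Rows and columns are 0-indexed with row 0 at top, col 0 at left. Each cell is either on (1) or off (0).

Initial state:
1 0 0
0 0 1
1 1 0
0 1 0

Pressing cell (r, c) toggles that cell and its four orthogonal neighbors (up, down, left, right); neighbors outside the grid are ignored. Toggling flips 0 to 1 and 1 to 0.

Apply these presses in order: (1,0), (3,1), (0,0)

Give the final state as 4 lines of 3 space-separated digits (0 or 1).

After press 1 at (1,0):
0 0 0
1 1 1
0 1 0
0 1 0

After press 2 at (3,1):
0 0 0
1 1 1
0 0 0
1 0 1

After press 3 at (0,0):
1 1 0
0 1 1
0 0 0
1 0 1

Answer: 1 1 0
0 1 1
0 0 0
1 0 1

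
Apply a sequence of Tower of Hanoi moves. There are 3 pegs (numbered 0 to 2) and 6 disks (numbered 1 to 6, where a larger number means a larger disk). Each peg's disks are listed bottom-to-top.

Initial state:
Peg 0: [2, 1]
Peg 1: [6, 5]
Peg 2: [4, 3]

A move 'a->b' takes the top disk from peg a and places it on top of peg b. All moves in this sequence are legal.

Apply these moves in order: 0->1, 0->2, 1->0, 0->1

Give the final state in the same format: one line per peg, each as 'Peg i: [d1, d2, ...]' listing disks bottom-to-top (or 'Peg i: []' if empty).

Answer: Peg 0: []
Peg 1: [6, 5, 1]
Peg 2: [4, 3, 2]

Derivation:
After move 1 (0->1):
Peg 0: [2]
Peg 1: [6, 5, 1]
Peg 2: [4, 3]

After move 2 (0->2):
Peg 0: []
Peg 1: [6, 5, 1]
Peg 2: [4, 3, 2]

After move 3 (1->0):
Peg 0: [1]
Peg 1: [6, 5]
Peg 2: [4, 3, 2]

After move 4 (0->1):
Peg 0: []
Peg 1: [6, 5, 1]
Peg 2: [4, 3, 2]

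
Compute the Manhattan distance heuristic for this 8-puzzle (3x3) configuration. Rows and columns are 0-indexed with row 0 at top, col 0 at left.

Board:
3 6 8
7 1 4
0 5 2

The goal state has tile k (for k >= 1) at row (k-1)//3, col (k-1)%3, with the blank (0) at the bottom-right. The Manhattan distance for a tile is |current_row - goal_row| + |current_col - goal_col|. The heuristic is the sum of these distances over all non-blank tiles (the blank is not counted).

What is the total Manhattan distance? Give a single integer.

Answer: 16

Derivation:
Tile 3: (0,0)->(0,2) = 2
Tile 6: (0,1)->(1,2) = 2
Tile 8: (0,2)->(2,1) = 3
Tile 7: (1,0)->(2,0) = 1
Tile 1: (1,1)->(0,0) = 2
Tile 4: (1,2)->(1,0) = 2
Tile 5: (2,1)->(1,1) = 1
Tile 2: (2,2)->(0,1) = 3
Sum: 2 + 2 + 3 + 1 + 2 + 2 + 1 + 3 = 16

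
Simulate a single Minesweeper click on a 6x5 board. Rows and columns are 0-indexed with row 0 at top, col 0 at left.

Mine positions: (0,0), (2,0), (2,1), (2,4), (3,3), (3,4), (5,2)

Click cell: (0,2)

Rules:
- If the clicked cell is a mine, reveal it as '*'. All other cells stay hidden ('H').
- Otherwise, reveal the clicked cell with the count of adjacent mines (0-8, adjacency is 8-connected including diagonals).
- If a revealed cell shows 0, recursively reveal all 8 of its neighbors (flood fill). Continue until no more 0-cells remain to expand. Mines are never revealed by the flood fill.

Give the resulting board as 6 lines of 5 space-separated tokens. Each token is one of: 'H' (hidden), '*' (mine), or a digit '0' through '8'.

H 1 0 0 0
H 3 1 1 1
H H H H H
H H H H H
H H H H H
H H H H H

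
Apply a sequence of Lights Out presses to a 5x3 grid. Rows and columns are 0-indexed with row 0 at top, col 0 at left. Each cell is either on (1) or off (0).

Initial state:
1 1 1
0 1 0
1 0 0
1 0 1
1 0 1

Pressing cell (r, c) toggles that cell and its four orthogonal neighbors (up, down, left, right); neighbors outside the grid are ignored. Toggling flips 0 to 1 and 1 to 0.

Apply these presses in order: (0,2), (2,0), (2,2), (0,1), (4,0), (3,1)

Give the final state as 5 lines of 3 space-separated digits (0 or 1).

After press 1 at (0,2):
1 0 0
0 1 1
1 0 0
1 0 1
1 0 1

After press 2 at (2,0):
1 0 0
1 1 1
0 1 0
0 0 1
1 0 1

After press 3 at (2,2):
1 0 0
1 1 0
0 0 1
0 0 0
1 0 1

After press 4 at (0,1):
0 1 1
1 0 0
0 0 1
0 0 0
1 0 1

After press 5 at (4,0):
0 1 1
1 0 0
0 0 1
1 0 0
0 1 1

After press 6 at (3,1):
0 1 1
1 0 0
0 1 1
0 1 1
0 0 1

Answer: 0 1 1
1 0 0
0 1 1
0 1 1
0 0 1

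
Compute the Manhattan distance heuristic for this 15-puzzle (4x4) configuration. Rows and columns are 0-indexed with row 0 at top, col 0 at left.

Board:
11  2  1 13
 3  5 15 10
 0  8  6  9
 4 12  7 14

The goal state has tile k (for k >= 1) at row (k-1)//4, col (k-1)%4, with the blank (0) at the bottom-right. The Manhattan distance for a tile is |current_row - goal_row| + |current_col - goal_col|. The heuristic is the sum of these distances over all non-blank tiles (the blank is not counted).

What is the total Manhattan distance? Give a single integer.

Tile 11: at (0,0), goal (2,2), distance |0-2|+|0-2| = 4
Tile 2: at (0,1), goal (0,1), distance |0-0|+|1-1| = 0
Tile 1: at (0,2), goal (0,0), distance |0-0|+|2-0| = 2
Tile 13: at (0,3), goal (3,0), distance |0-3|+|3-0| = 6
Tile 3: at (1,0), goal (0,2), distance |1-0|+|0-2| = 3
Tile 5: at (1,1), goal (1,0), distance |1-1|+|1-0| = 1
Tile 15: at (1,2), goal (3,2), distance |1-3|+|2-2| = 2
Tile 10: at (1,3), goal (2,1), distance |1-2|+|3-1| = 3
Tile 8: at (2,1), goal (1,3), distance |2-1|+|1-3| = 3
Tile 6: at (2,2), goal (1,1), distance |2-1|+|2-1| = 2
Tile 9: at (2,3), goal (2,0), distance |2-2|+|3-0| = 3
Tile 4: at (3,0), goal (0,3), distance |3-0|+|0-3| = 6
Tile 12: at (3,1), goal (2,3), distance |3-2|+|1-3| = 3
Tile 7: at (3,2), goal (1,2), distance |3-1|+|2-2| = 2
Tile 14: at (3,3), goal (3,1), distance |3-3|+|3-1| = 2
Sum: 4 + 0 + 2 + 6 + 3 + 1 + 2 + 3 + 3 + 2 + 3 + 6 + 3 + 2 + 2 = 42

Answer: 42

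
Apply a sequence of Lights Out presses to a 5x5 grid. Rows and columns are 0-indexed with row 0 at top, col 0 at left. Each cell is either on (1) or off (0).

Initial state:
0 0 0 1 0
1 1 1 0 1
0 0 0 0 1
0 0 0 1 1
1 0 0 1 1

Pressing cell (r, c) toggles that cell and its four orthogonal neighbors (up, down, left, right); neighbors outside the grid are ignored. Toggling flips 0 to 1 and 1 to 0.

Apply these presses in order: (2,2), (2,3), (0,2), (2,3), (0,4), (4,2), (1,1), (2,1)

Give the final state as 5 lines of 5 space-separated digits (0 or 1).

After press 1 at (2,2):
0 0 0 1 0
1 1 0 0 1
0 1 1 1 1
0 0 1 1 1
1 0 0 1 1

After press 2 at (2,3):
0 0 0 1 0
1 1 0 1 1
0 1 0 0 0
0 0 1 0 1
1 0 0 1 1

After press 3 at (0,2):
0 1 1 0 0
1 1 1 1 1
0 1 0 0 0
0 0 1 0 1
1 0 0 1 1

After press 4 at (2,3):
0 1 1 0 0
1 1 1 0 1
0 1 1 1 1
0 0 1 1 1
1 0 0 1 1

After press 5 at (0,4):
0 1 1 1 1
1 1 1 0 0
0 1 1 1 1
0 0 1 1 1
1 0 0 1 1

After press 6 at (4,2):
0 1 1 1 1
1 1 1 0 0
0 1 1 1 1
0 0 0 1 1
1 1 1 0 1

After press 7 at (1,1):
0 0 1 1 1
0 0 0 0 0
0 0 1 1 1
0 0 0 1 1
1 1 1 0 1

After press 8 at (2,1):
0 0 1 1 1
0 1 0 0 0
1 1 0 1 1
0 1 0 1 1
1 1 1 0 1

Answer: 0 0 1 1 1
0 1 0 0 0
1 1 0 1 1
0 1 0 1 1
1 1 1 0 1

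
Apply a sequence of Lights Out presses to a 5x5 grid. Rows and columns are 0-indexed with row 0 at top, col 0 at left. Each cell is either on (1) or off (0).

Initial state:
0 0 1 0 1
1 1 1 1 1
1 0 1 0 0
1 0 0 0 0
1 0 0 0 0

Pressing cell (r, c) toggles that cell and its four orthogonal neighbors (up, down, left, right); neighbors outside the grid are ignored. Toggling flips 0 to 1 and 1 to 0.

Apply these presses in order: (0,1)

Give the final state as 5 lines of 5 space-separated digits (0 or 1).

Answer: 1 1 0 0 1
1 0 1 1 1
1 0 1 0 0
1 0 0 0 0
1 0 0 0 0

Derivation:
After press 1 at (0,1):
1 1 0 0 1
1 0 1 1 1
1 0 1 0 0
1 0 0 0 0
1 0 0 0 0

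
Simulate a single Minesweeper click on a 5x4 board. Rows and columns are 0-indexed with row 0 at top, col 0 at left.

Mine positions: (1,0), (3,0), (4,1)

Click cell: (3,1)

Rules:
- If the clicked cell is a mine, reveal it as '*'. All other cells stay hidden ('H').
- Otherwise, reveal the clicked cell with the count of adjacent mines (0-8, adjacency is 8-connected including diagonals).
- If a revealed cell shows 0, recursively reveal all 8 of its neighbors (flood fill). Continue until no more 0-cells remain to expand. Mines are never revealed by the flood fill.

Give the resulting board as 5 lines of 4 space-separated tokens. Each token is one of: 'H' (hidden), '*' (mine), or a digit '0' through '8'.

H H H H
H H H H
H H H H
H 2 H H
H H H H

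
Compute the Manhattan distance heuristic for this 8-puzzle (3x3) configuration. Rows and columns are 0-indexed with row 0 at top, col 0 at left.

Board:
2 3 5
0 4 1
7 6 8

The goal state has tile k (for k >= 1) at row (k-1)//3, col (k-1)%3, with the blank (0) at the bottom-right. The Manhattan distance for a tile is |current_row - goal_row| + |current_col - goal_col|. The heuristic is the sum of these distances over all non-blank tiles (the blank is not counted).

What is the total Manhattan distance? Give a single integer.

Answer: 11

Derivation:
Tile 2: (0,0)->(0,1) = 1
Tile 3: (0,1)->(0,2) = 1
Tile 5: (0,2)->(1,1) = 2
Tile 4: (1,1)->(1,0) = 1
Tile 1: (1,2)->(0,0) = 3
Tile 7: (2,0)->(2,0) = 0
Tile 6: (2,1)->(1,2) = 2
Tile 8: (2,2)->(2,1) = 1
Sum: 1 + 1 + 2 + 1 + 3 + 0 + 2 + 1 = 11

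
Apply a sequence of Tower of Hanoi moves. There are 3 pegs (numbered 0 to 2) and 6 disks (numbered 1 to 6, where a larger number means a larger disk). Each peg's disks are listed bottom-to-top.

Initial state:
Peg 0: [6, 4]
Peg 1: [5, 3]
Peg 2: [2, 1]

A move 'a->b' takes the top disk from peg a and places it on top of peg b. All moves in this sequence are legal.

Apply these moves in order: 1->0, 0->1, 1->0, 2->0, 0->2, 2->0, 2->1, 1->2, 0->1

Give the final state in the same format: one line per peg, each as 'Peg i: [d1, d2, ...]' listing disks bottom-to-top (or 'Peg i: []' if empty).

After move 1 (1->0):
Peg 0: [6, 4, 3]
Peg 1: [5]
Peg 2: [2, 1]

After move 2 (0->1):
Peg 0: [6, 4]
Peg 1: [5, 3]
Peg 2: [2, 1]

After move 3 (1->0):
Peg 0: [6, 4, 3]
Peg 1: [5]
Peg 2: [2, 1]

After move 4 (2->0):
Peg 0: [6, 4, 3, 1]
Peg 1: [5]
Peg 2: [2]

After move 5 (0->2):
Peg 0: [6, 4, 3]
Peg 1: [5]
Peg 2: [2, 1]

After move 6 (2->0):
Peg 0: [6, 4, 3, 1]
Peg 1: [5]
Peg 2: [2]

After move 7 (2->1):
Peg 0: [6, 4, 3, 1]
Peg 1: [5, 2]
Peg 2: []

After move 8 (1->2):
Peg 0: [6, 4, 3, 1]
Peg 1: [5]
Peg 2: [2]

After move 9 (0->1):
Peg 0: [6, 4, 3]
Peg 1: [5, 1]
Peg 2: [2]

Answer: Peg 0: [6, 4, 3]
Peg 1: [5, 1]
Peg 2: [2]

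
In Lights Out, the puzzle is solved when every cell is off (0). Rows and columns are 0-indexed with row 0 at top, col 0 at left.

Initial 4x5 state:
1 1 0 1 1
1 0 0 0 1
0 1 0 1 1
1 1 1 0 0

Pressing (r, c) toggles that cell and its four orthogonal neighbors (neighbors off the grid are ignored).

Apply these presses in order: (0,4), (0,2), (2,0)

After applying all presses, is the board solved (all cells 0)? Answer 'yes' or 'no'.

After press 1 at (0,4):
1 1 0 0 0
1 0 0 0 0
0 1 0 1 1
1 1 1 0 0

After press 2 at (0,2):
1 0 1 1 0
1 0 1 0 0
0 1 0 1 1
1 1 1 0 0

After press 3 at (2,0):
1 0 1 1 0
0 0 1 0 0
1 0 0 1 1
0 1 1 0 0

Lights still on: 9

Answer: no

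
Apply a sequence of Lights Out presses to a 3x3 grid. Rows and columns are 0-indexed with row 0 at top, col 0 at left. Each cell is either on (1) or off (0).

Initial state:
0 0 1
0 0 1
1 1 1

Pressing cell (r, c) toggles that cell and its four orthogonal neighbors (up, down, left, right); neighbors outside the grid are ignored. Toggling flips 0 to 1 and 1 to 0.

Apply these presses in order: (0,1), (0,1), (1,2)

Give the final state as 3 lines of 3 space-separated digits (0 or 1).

Answer: 0 0 0
0 1 0
1 1 0

Derivation:
After press 1 at (0,1):
1 1 0
0 1 1
1 1 1

After press 2 at (0,1):
0 0 1
0 0 1
1 1 1

After press 3 at (1,2):
0 0 0
0 1 0
1 1 0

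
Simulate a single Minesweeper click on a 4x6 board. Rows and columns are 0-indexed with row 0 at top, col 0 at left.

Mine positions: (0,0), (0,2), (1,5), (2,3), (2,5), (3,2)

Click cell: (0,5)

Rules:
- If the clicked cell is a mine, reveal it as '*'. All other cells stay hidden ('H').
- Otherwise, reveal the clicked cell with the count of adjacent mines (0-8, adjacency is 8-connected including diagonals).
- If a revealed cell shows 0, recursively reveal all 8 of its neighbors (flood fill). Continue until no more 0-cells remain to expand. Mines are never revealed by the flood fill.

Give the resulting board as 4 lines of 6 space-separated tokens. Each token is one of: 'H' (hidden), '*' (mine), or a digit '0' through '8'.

H H H H H 1
H H H H H H
H H H H H H
H H H H H H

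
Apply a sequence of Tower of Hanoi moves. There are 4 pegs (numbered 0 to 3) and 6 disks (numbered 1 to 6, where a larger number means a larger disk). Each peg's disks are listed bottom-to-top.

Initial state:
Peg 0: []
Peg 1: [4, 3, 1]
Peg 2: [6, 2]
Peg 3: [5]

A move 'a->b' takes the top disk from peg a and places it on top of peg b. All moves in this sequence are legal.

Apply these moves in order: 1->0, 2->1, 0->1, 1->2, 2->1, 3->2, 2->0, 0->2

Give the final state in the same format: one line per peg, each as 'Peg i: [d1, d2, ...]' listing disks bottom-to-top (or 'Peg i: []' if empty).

Answer: Peg 0: []
Peg 1: [4, 3, 2, 1]
Peg 2: [6, 5]
Peg 3: []

Derivation:
After move 1 (1->0):
Peg 0: [1]
Peg 1: [4, 3]
Peg 2: [6, 2]
Peg 3: [5]

After move 2 (2->1):
Peg 0: [1]
Peg 1: [4, 3, 2]
Peg 2: [6]
Peg 3: [5]

After move 3 (0->1):
Peg 0: []
Peg 1: [4, 3, 2, 1]
Peg 2: [6]
Peg 3: [5]

After move 4 (1->2):
Peg 0: []
Peg 1: [4, 3, 2]
Peg 2: [6, 1]
Peg 3: [5]

After move 5 (2->1):
Peg 0: []
Peg 1: [4, 3, 2, 1]
Peg 2: [6]
Peg 3: [5]

After move 6 (3->2):
Peg 0: []
Peg 1: [4, 3, 2, 1]
Peg 2: [6, 5]
Peg 3: []

After move 7 (2->0):
Peg 0: [5]
Peg 1: [4, 3, 2, 1]
Peg 2: [6]
Peg 3: []

After move 8 (0->2):
Peg 0: []
Peg 1: [4, 3, 2, 1]
Peg 2: [6, 5]
Peg 3: []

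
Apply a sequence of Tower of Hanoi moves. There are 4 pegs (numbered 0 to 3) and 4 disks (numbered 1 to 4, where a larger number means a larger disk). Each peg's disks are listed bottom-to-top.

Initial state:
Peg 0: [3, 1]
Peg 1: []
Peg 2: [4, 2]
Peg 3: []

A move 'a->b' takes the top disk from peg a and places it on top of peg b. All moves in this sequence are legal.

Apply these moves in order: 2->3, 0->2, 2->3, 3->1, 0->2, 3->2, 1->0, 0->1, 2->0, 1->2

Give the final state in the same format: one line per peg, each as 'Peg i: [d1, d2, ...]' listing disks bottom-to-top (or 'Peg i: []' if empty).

After move 1 (2->3):
Peg 0: [3, 1]
Peg 1: []
Peg 2: [4]
Peg 3: [2]

After move 2 (0->2):
Peg 0: [3]
Peg 1: []
Peg 2: [4, 1]
Peg 3: [2]

After move 3 (2->3):
Peg 0: [3]
Peg 1: []
Peg 2: [4]
Peg 3: [2, 1]

After move 4 (3->1):
Peg 0: [3]
Peg 1: [1]
Peg 2: [4]
Peg 3: [2]

After move 5 (0->2):
Peg 0: []
Peg 1: [1]
Peg 2: [4, 3]
Peg 3: [2]

After move 6 (3->2):
Peg 0: []
Peg 1: [1]
Peg 2: [4, 3, 2]
Peg 3: []

After move 7 (1->0):
Peg 0: [1]
Peg 1: []
Peg 2: [4, 3, 2]
Peg 3: []

After move 8 (0->1):
Peg 0: []
Peg 1: [1]
Peg 2: [4, 3, 2]
Peg 3: []

After move 9 (2->0):
Peg 0: [2]
Peg 1: [1]
Peg 2: [4, 3]
Peg 3: []

After move 10 (1->2):
Peg 0: [2]
Peg 1: []
Peg 2: [4, 3, 1]
Peg 3: []

Answer: Peg 0: [2]
Peg 1: []
Peg 2: [4, 3, 1]
Peg 3: []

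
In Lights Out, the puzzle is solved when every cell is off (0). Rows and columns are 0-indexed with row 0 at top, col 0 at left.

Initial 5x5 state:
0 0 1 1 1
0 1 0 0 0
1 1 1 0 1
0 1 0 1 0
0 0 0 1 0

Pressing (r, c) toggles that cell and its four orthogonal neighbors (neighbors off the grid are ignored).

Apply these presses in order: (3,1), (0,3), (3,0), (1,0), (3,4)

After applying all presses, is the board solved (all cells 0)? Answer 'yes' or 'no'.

Answer: no

Derivation:
After press 1 at (3,1):
0 0 1 1 1
0 1 0 0 0
1 0 1 0 1
1 0 1 1 0
0 1 0 1 0

After press 2 at (0,3):
0 0 0 0 0
0 1 0 1 0
1 0 1 0 1
1 0 1 1 0
0 1 0 1 0

After press 3 at (3,0):
0 0 0 0 0
0 1 0 1 0
0 0 1 0 1
0 1 1 1 0
1 1 0 1 0

After press 4 at (1,0):
1 0 0 0 0
1 0 0 1 0
1 0 1 0 1
0 1 1 1 0
1 1 0 1 0

After press 5 at (3,4):
1 0 0 0 0
1 0 0 1 0
1 0 1 0 0
0 1 1 0 1
1 1 0 1 1

Lights still on: 12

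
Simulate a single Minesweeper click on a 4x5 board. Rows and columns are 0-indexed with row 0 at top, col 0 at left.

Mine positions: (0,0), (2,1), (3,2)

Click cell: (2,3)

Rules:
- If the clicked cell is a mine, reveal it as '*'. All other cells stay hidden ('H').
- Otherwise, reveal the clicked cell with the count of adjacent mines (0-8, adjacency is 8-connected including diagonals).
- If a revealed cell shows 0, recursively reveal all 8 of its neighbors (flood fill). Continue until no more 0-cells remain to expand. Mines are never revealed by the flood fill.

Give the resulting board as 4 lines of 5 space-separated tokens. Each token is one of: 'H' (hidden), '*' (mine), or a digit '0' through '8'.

H H H H H
H H H H H
H H H 1 H
H H H H H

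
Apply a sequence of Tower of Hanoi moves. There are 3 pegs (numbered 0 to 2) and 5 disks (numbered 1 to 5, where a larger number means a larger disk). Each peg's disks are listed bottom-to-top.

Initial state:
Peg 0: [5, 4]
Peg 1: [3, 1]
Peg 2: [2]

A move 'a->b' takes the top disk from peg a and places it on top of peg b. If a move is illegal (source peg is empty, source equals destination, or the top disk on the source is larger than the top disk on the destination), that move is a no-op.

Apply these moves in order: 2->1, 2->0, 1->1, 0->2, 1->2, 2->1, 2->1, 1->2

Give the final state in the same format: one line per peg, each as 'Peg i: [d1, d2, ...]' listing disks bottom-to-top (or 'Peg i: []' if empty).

Answer: Peg 0: [5, 4]
Peg 1: [3]
Peg 2: [2, 1]

Derivation:
After move 1 (2->1):
Peg 0: [5, 4]
Peg 1: [3, 1]
Peg 2: [2]

After move 2 (2->0):
Peg 0: [5, 4, 2]
Peg 1: [3, 1]
Peg 2: []

After move 3 (1->1):
Peg 0: [5, 4, 2]
Peg 1: [3, 1]
Peg 2: []

After move 4 (0->2):
Peg 0: [5, 4]
Peg 1: [3, 1]
Peg 2: [2]

After move 5 (1->2):
Peg 0: [5, 4]
Peg 1: [3]
Peg 2: [2, 1]

After move 6 (2->1):
Peg 0: [5, 4]
Peg 1: [3, 1]
Peg 2: [2]

After move 7 (2->1):
Peg 0: [5, 4]
Peg 1: [3, 1]
Peg 2: [2]

After move 8 (1->2):
Peg 0: [5, 4]
Peg 1: [3]
Peg 2: [2, 1]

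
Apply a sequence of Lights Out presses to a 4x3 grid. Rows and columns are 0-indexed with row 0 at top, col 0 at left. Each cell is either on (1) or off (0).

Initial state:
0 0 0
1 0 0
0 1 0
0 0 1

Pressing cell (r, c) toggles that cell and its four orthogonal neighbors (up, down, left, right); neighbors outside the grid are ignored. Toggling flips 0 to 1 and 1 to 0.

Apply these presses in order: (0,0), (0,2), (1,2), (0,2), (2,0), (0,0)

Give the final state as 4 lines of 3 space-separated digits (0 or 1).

Answer: 0 0 1
0 1 1
1 0 1
1 0 1

Derivation:
After press 1 at (0,0):
1 1 0
0 0 0
0 1 0
0 0 1

After press 2 at (0,2):
1 0 1
0 0 1
0 1 0
0 0 1

After press 3 at (1,2):
1 0 0
0 1 0
0 1 1
0 0 1

After press 4 at (0,2):
1 1 1
0 1 1
0 1 1
0 0 1

After press 5 at (2,0):
1 1 1
1 1 1
1 0 1
1 0 1

After press 6 at (0,0):
0 0 1
0 1 1
1 0 1
1 0 1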